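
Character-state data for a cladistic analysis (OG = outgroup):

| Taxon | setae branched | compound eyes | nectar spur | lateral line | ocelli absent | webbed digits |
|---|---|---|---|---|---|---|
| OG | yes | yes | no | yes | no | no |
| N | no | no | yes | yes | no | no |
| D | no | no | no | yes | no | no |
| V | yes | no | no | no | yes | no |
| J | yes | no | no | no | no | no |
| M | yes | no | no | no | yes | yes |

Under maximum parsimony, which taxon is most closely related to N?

D

Character polarity is set by the outgroup: the derived state is whichever differs from the outgroup's state, so for setae branched, compound eyes, lateral line the derived state is 'no', and for the remaining characters it is 'yes'.
setae branched (derived state 'no') is shared by D and N — a synapomorphy uniting that clade.
All ingroup taxa share the derived state 'no' for compound eyes; it defines the ingroup but does not resolve relationships within it.
nectar spur (derived state 'yes') is unique to N (autapomorphy; uninformative for grouping).
lateral line: derived state 'no' in J, M, and V only — synapomorphy for {J, M, V}.
ocelli absent (derived state 'yes') is shared by M and V — a synapomorphy uniting that clade.
webbed digits: derived state 'yes' in M only — an autapomorphy, so it tells us nothing about relationships among taxa.
Most parsimonious ingroup topology: ((N,D),((V,M),J)).
N and D form a cherry on this tree, so they are sister taxa.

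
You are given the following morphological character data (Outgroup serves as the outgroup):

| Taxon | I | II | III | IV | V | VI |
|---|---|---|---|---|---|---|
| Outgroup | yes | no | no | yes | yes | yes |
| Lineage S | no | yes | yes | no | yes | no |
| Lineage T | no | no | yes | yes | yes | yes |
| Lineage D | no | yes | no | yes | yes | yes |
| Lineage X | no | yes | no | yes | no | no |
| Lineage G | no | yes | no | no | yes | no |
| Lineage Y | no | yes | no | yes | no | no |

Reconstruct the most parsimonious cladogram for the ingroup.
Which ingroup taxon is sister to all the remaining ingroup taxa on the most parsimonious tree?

Lineage T

Character polarity is set by the outgroup: the derived state is whichever differs from the outgroup's state, so for I, IV, V, VI the derived state is 'no', and for the remaining characters it is 'yes'.
All ingroup taxa share the derived state 'no' for I; it defines the ingroup but does not resolve relationships within it.
II: derived state 'yes' in Lineage D, Lineage G, Lineage S, Lineage X, and Lineage Y only — synapomorphy for {Lineage D, Lineage G, Lineage S, Lineage X, Lineage Y}.
III (state 'yes') occurs in Lineage S and Lineage T but conflicts with the nesting implied by the other characters — most parsimoniously interpreted as homoplasy.
IV: derived state 'no' in Lineage G and Lineage S only — synapomorphy for {Lineage G, Lineage S}.
Only Lineage X and Lineage Y show the derived state 'no' for V, supporting them as a clade.
Only Lineage G, Lineage S, Lineage X, and Lineage Y show the derived state 'no' for VI, supporting them as a clade.
Most parsimonious ingroup topology: ((((Lineage S,Lineage G),(Lineage X,Lineage Y)),Lineage D),Lineage T).
Lineage T is sister to the clade containing all other ingroup taxa, so it is the earliest-diverging (most basal) ingroup lineage.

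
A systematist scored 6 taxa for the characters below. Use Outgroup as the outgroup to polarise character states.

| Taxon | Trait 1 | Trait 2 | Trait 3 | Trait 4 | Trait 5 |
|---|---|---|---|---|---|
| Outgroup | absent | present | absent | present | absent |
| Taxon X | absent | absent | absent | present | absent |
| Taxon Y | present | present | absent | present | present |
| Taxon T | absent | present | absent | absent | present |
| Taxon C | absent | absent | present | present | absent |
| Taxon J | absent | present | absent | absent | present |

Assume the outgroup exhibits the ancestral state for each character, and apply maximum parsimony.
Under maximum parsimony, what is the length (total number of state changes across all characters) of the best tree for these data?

5

Character polarity is set by the outgroup: the derived state is whichever differs from the outgroup's state, so for Trait 2, Trait 4 the derived state is 'absent', and for the remaining characters it is 'present'.
Trait 1: derived state 'present' in Taxon Y only — an autapomorphy, so it tells us nothing about relationships among taxa.
Trait 2 (derived state 'absent') is shared by Taxon C and Taxon X — a synapomorphy uniting that clade.
Trait 3 (derived state 'present') is unique to Taxon C (autapomorphy; uninformative for grouping).
Trait 4: derived state 'absent' in Taxon J and Taxon T only — synapomorphy for {Taxon J, Taxon T}.
Trait 5: derived state 'present' in Taxon J, Taxon T, and Taxon Y only — synapomorphy for {Taxon J, Taxon T, Taxon Y}.
Most parsimonious ingroup topology: ((Taxon X,Taxon C),(Taxon Y,(Taxon T,Taxon J))).
Changes per character on this tree: Trait 1: 1; Trait 2: 1; Trait 3: 1; Trait 4: 1; Trait 5: 1.
Total = 5.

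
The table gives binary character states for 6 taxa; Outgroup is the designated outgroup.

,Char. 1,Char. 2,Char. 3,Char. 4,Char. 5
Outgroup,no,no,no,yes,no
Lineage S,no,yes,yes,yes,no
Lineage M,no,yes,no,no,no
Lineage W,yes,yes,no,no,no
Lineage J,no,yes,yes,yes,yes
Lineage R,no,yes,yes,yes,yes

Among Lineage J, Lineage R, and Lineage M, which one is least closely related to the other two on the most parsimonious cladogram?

Character polarity is set by the outgroup: the derived state is whichever differs from the outgroup's state, so for Char. 4 the derived state is 'no', and for the remaining characters it is 'yes'.
Char. 1: derived state 'yes' in Lineage W only — an autapomorphy, so it tells us nothing about relationships among taxa.
Char. 2 (derived state 'yes') is shared by all ingroup taxa — unites the whole ingroup.
Only Lineage J, Lineage R, and Lineage S show the derived state 'yes' for Char. 3, supporting them as a clade.
Char. 4: derived state 'no' in Lineage M and Lineage W only — synapomorphy for {Lineage M, Lineage W}.
Char. 5: derived state 'yes' in Lineage J and Lineage R only — synapomorphy for {Lineage J, Lineage R}.
Most parsimonious ingroup topology: ((Lineage S,(Lineage J,Lineage R)),(Lineage M,Lineage W)).
Lineage R and Lineage J share a more recent common ancestor with each other than either does with Lineage M, so Lineage M is the least closely related of the three.

Lineage M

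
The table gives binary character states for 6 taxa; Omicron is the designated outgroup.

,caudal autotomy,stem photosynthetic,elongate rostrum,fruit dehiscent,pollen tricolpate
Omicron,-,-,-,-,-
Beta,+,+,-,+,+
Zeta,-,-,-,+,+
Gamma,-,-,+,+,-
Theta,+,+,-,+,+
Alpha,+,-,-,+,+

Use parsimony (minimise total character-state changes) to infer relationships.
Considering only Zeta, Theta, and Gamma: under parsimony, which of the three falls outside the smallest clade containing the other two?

The outgroup has state '-' for every character, so '+' is the derived state throughout.
Only Alpha, Beta, and Theta show the derived state '+' for caudal autotomy, supporting them as a clade.
Only Beta and Theta show the derived state '+' for stem photosynthetic, supporting them as a clade.
elongate rostrum: derived state '+' in Gamma only — an autapomorphy, so it tells us nothing about relationships among taxa.
fruit dehiscent (derived state '+') is shared by all ingroup taxa — unites the whole ingroup.
Only Alpha, Beta, Theta, and Zeta show the derived state '+' for pollen tricolpate, supporting them as a clade.
Most parsimonious ingroup topology: ((((Beta,Theta),Alpha),Zeta),Gamma).
Zeta and Theta share a more recent common ancestor with each other than either does with Gamma, so Gamma is the least closely related of the three.

Gamma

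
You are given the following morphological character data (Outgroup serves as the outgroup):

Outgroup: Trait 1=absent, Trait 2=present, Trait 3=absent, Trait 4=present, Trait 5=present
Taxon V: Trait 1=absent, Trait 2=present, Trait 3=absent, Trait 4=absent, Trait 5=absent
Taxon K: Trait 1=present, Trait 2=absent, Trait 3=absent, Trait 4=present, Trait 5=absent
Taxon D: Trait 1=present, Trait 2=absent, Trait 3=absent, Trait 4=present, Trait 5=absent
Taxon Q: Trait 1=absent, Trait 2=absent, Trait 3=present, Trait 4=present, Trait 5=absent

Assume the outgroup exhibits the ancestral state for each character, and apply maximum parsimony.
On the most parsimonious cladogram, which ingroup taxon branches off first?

Character polarity is set by the outgroup: the derived state is whichever differs from the outgroup's state, so for Trait 2, Trait 4, Trait 5 the derived state is 'absent', and for the remaining characters it is 'present'.
Only Taxon D and Taxon K show the derived state 'present' for Trait 1, supporting them as a clade.
Only Taxon D, Taxon K, and Taxon Q show the derived state 'absent' for Trait 2, supporting them as a clade.
Trait 3 (derived state 'present') is unique to Taxon Q (autapomorphy; uninformative for grouping).
Trait 4 (derived state 'absent') is unique to Taxon V (autapomorphy; uninformative for grouping).
All ingroup taxa share the derived state 'absent' for Trait 5; it defines the ingroup but does not resolve relationships within it.
Most parsimonious ingroup topology: (Taxon V,((Taxon K,Taxon D),Taxon Q)).
Taxon V is sister to the clade containing all other ingroup taxa, so it is the earliest-diverging (most basal) ingroup lineage.

Taxon V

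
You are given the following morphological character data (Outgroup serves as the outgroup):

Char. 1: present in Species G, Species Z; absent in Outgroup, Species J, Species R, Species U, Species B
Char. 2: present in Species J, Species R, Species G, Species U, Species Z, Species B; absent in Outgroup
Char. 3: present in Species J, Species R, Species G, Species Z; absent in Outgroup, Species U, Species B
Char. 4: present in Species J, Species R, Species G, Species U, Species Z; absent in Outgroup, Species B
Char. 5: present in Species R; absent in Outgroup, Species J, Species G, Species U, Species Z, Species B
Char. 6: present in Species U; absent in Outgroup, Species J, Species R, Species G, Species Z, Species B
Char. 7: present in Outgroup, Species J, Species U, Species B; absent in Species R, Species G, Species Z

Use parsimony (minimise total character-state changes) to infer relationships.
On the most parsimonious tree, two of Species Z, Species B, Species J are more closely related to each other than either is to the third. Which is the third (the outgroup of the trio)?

Character polarity is set by the outgroup: the derived state is whichever differs from the outgroup's state, so for Char. 7 the derived state is 'absent', and for the remaining characters it is 'present'.
Char. 1: derived state 'present' in Species G and Species Z only — synapomorphy for {Species G, Species Z}.
Char. 2 (derived state 'present') is shared by all ingroup taxa — unites the whole ingroup.
Char. 3: derived state 'present' in Species G, Species J, Species R, and Species Z only — synapomorphy for {Species G, Species J, Species R, Species Z}.
Char. 4 (derived state 'present') is shared by Species G, Species J, Species R, Species U, and Species Z — a synapomorphy uniting that clade.
Char. 5 (derived state 'present') is unique to Species R (autapomorphy; uninformative for grouping).
Char. 6: derived state 'present' in Species U only — an autapomorphy, so it tells us nothing about relationships among taxa.
Char. 7 (derived state 'absent') is shared by Species G, Species R, and Species Z — a synapomorphy uniting that clade.
Most parsimonious ingroup topology: (((Species J,(Species R,(Species G,Species Z))),Species U),Species B).
Species Z and Species J share a more recent common ancestor with each other than either does with Species B, so Species B is the least closely related of the three.

Species B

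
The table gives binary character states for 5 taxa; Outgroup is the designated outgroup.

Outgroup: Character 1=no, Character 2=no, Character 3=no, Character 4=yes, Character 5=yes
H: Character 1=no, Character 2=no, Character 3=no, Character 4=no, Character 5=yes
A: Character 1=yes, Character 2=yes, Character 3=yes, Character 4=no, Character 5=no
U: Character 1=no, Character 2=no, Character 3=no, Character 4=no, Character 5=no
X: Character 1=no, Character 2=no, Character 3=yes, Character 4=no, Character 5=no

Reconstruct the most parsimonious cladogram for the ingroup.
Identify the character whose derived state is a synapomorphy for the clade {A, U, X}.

Character polarity is set by the outgroup: the derived state is whichever differs from the outgroup's state, so for Character 4, Character 5 the derived state is 'no', and for the remaining characters it is 'yes'.
Character 1: derived state 'yes' in A only — an autapomorphy, so it tells us nothing about relationships among taxa.
Character 2 (derived state 'yes') is unique to A (autapomorphy; uninformative for grouping).
Character 3 (derived state 'yes') is shared by A and X — a synapomorphy uniting that clade.
Character 4 (derived state 'no') is shared by all ingroup taxa — unites the whole ingroup.
Character 5: derived state 'no' in A, U, and X only — synapomorphy for {A, U, X}.
Most parsimonious ingroup topology: (H,((A,X),U)).
The clade {A, U, X} is supported by Character 5: its derived state 'no' occurs in exactly those taxa and in no other taxon (including the outgroup).

Character 5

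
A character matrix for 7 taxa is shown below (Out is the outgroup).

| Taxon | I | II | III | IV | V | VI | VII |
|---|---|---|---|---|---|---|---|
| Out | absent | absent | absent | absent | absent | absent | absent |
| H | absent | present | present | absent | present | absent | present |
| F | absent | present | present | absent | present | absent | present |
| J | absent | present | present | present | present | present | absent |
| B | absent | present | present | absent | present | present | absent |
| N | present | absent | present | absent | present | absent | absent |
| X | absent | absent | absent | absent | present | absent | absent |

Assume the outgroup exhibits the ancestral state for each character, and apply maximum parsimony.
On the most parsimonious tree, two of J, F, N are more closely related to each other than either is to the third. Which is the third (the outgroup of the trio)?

N

The outgroup has state 'absent' for every character, so 'present' is the derived state throughout.
I: derived state 'present' in N only — an autapomorphy, so it tells us nothing about relationships among taxa.
II (derived state 'present') is shared by B, F, H, and J — a synapomorphy uniting that clade.
Only B, F, H, J, and N show the derived state 'present' for III, supporting them as a clade.
IV (derived state 'present') is unique to J (autapomorphy; uninformative for grouping).
All ingroup taxa share the derived state 'present' for V; it defines the ingroup but does not resolve relationships within it.
Only B and J show the derived state 'present' for VI, supporting them as a clade.
VII (derived state 'present') is shared by F and H — a synapomorphy uniting that clade.
Most parsimonious ingroup topology: ((((H,F),(J,B)),N),X).
F and J share a more recent common ancestor with each other than either does with N, so N is the least closely related of the three.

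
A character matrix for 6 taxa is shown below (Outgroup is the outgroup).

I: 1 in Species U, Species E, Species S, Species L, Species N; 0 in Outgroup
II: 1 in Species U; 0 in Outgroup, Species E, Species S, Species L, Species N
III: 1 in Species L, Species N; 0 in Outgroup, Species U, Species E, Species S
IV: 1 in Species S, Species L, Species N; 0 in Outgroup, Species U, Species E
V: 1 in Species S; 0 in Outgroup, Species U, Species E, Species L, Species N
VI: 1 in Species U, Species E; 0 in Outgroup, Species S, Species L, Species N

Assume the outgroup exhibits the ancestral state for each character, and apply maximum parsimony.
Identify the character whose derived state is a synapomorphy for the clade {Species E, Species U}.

The outgroup has state '0' for every character, so '1' is the derived state throughout.
All ingroup taxa share the derived state '1' for I; it defines the ingroup but does not resolve relationships within it.
II (derived state '1') is unique to Species U (autapomorphy; uninformative for grouping).
Only Species L and Species N show the derived state '1' for III, supporting them as a clade.
IV: derived state '1' in Species L, Species N, and Species S only — synapomorphy for {Species L, Species N, Species S}.
V (derived state '1') is unique to Species S (autapomorphy; uninformative for grouping).
Only Species E and Species U show the derived state '1' for VI, supporting them as a clade.
Most parsimonious ingroup topology: ((Species U,Species E),(Species S,(Species L,Species N))).
The clade {Species E, Species U} is supported by VI: its derived state '1' occurs in exactly those taxa and in no other taxon (including the outgroup).

VI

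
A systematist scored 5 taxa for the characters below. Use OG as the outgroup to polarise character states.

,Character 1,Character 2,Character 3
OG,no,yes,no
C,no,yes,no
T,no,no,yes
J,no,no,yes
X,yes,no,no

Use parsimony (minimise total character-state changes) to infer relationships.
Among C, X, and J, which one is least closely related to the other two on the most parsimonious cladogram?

C

Character polarity is set by the outgroup: the derived state is whichever differs from the outgroup's state, so for Character 2 the derived state is 'no', and for the remaining characters it is 'yes'.
Character 1 (derived state 'yes') is unique to X (autapomorphy; uninformative for grouping).
Character 2 (derived state 'no') is shared by J, T, and X — a synapomorphy uniting that clade.
Character 3 (derived state 'yes') is shared by J and T — a synapomorphy uniting that clade.
Most parsimonious ingroup topology: (C,((T,J),X)).
X and J share a more recent common ancestor with each other than either does with C, so C is the least closely related of the three.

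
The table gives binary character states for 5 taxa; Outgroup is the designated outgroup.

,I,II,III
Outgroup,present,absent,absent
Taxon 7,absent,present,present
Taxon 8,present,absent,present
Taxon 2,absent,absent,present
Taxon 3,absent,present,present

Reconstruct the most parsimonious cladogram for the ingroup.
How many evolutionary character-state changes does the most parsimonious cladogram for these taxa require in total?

Character polarity is set by the outgroup: the derived state is whichever differs from the outgroup's state, so for I the derived state is 'absent', and for the remaining characters it is 'present'.
I (derived state 'absent') is shared by Taxon 2, Taxon 3, and Taxon 7 — a synapomorphy uniting that clade.
II: derived state 'present' in Taxon 3 and Taxon 7 only — synapomorphy for {Taxon 3, Taxon 7}.
All ingroup taxa share the derived state 'present' for III; it defines the ingroup but does not resolve relationships within it.
Most parsimonious ingroup topology: (((Taxon 7,Taxon 3),Taxon 2),Taxon 8).
Changes per character on this tree: I: 1; II: 1; III: 1.
Total = 3.

3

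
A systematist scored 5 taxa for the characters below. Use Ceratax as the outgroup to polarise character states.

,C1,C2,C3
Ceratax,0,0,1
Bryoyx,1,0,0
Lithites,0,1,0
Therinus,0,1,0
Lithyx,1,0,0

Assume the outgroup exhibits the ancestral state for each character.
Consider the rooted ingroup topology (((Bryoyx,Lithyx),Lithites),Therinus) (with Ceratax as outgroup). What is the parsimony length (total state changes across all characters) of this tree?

Map each character onto (((Bryoyx,Lithyx),Lithites),Therinus) (rooted by Ceratax) and count the minimum state changes it requires (Fitch parsimony):
C1: 1; C2: 2; C3: 1.
Total tree length = 4.

4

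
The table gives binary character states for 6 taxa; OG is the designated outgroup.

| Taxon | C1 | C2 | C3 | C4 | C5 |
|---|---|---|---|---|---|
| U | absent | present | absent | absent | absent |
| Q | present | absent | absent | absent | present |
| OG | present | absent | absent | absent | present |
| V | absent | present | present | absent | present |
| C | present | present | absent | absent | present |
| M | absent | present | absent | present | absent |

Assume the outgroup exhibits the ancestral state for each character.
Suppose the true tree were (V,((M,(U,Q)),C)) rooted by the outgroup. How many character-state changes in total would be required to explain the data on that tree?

Map each character onto (V,((M,(U,Q)),C)) (rooted by OG) and count the minimum state changes it requires (Fitch parsimony):
C1: 3; C2: 2; C3: 1; C4: 1; C5: 2.
Total tree length = 9.

9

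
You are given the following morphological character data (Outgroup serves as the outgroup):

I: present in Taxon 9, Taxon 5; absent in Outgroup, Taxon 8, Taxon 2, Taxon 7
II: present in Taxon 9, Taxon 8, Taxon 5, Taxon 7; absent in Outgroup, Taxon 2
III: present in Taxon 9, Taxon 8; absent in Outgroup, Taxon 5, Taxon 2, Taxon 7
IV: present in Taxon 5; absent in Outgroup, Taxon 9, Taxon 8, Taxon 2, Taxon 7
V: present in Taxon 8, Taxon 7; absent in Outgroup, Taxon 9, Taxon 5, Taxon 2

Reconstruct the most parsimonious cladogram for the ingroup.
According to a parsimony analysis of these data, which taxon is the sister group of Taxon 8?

Taxon 7

The outgroup has state 'absent' for every character, so 'present' is the derived state throughout.
Only Taxon 5 and Taxon 9 show the derived state 'present' for I, supporting them as a clade.
II: derived state 'present' in Taxon 5, Taxon 7, Taxon 8, and Taxon 9 only — synapomorphy for {Taxon 5, Taxon 7, Taxon 8, Taxon 9}.
III groups Taxon 8 and Taxon 9, which is incompatible with the clades supported by the remaining characters; treating it as convergent (homoplasy) costs fewer steps than any alternative tree.
IV: derived state 'present' in Taxon 5 only — an autapomorphy, so it tells us nothing about relationships among taxa.
Only Taxon 7 and Taxon 8 show the derived state 'present' for V, supporting them as a clade.
Most parsimonious ingroup topology: (((Taxon 9,Taxon 5),(Taxon 8,Taxon 7)),Taxon 2).
Taxon 8 and Taxon 7 form a cherry on this tree, so they are sister taxa.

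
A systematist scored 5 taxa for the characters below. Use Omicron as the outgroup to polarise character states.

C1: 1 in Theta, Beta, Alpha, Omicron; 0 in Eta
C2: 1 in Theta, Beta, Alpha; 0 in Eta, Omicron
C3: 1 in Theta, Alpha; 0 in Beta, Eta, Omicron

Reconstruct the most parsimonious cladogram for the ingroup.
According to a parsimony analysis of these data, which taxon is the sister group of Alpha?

Theta

Character polarity is set by the outgroup: the derived state is whichever differs from the outgroup's state, so for C1 the derived state is '0', and for the remaining characters it is '1'.
C1 (derived state '0') is unique to Eta (autapomorphy; uninformative for grouping).
Only Alpha, Beta, and Theta show the derived state '1' for C2, supporting them as a clade.
Only Alpha and Theta show the derived state '1' for C3, supporting them as a clade.
Most parsimonious ingroup topology: ((Beta,(Theta,Alpha)),Eta).
Alpha and Theta form a cherry on this tree, so they are sister taxa.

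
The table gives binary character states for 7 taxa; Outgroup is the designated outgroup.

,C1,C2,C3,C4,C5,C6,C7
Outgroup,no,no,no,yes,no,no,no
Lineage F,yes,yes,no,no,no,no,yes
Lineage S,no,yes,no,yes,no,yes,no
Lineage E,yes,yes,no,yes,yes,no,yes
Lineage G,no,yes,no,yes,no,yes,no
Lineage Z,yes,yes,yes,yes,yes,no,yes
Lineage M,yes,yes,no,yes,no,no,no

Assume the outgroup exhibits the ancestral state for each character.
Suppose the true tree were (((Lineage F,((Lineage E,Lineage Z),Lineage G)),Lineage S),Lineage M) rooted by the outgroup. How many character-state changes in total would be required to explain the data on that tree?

11

Map each character onto (((Lineage F,((Lineage E,Lineage Z),Lineage G)),Lineage S),Lineage M) (rooted by Outgroup) and count the minimum state changes it requires (Fitch parsimony):
C1: 3; C2: 1; C3: 1; C4: 1; C5: 1; C6: 2; C7: 2.
Total tree length = 11.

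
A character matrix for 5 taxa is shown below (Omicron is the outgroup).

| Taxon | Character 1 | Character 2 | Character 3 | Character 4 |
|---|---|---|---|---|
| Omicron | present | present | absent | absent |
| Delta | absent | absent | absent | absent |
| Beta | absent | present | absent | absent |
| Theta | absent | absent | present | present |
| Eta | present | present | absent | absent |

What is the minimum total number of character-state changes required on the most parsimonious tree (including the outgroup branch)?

4

Character polarity is set by the outgroup: the derived state is whichever differs from the outgroup's state, so for Character 1, Character 2 the derived state is 'absent', and for the remaining characters it is 'present'.
Only Beta, Delta, and Theta show the derived state 'absent' for Character 1, supporting them as a clade.
Character 2 (derived state 'absent') is shared by Delta and Theta — a synapomorphy uniting that clade.
Character 3: derived state 'present' in Theta only — an autapomorphy, so it tells us nothing about relationships among taxa.
Character 4: derived state 'present' in Theta only — an autapomorphy, so it tells us nothing about relationships among taxa.
Most parsimonious ingroup topology: (((Delta,Theta),Beta),Eta).
Changes per character on this tree: Character 1: 1; Character 2: 1; Character 3: 1; Character 4: 1.
Total = 4.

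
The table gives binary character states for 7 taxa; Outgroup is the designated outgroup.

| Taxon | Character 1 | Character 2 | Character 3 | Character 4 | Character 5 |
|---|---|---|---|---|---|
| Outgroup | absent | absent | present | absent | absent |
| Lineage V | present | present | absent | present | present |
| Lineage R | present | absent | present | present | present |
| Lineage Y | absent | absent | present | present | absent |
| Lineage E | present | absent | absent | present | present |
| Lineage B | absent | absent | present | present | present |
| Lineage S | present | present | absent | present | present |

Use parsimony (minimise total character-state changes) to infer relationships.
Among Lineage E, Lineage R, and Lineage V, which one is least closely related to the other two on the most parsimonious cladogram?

Lineage R

Character polarity is set by the outgroup: the derived state is whichever differs from the outgroup's state, so for Character 3 the derived state is 'absent', and for the remaining characters it is 'present'.
Character 1: derived state 'present' in Lineage E, Lineage R, Lineage S, and Lineage V only — synapomorphy for {Lineage E, Lineage R, Lineage S, Lineage V}.
Character 2: derived state 'present' in Lineage S and Lineage V only — synapomorphy for {Lineage S, Lineage V}.
Character 3 (derived state 'absent') is shared by Lineage E, Lineage S, and Lineage V — a synapomorphy uniting that clade.
Character 4 (derived state 'present') is shared by all ingroup taxa — unites the whole ingroup.
Only Lineage B, Lineage E, Lineage R, Lineage S, and Lineage V show the derived state 'present' for Character 5, supporting them as a clade.
Most parsimonious ingroup topology: (((((Lineage V,Lineage S),Lineage E),Lineage R),Lineage B),Lineage Y).
Lineage V and Lineage E share a more recent common ancestor with each other than either does with Lineage R, so Lineage R is the least closely related of the three.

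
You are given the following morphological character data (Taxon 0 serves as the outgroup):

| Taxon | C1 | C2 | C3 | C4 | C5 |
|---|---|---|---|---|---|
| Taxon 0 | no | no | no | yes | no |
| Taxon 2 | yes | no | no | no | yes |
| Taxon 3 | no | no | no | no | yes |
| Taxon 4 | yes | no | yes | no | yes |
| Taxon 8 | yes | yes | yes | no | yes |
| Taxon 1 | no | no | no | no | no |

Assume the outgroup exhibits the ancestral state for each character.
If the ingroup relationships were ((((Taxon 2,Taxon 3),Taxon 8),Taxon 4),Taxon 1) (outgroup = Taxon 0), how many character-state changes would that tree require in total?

7

Map each character onto ((((Taxon 2,Taxon 3),Taxon 8),Taxon 4),Taxon 1) (rooted by Taxon 0) and count the minimum state changes it requires (Fitch parsimony):
C1: 2; C2: 1; C3: 2; C4: 1; C5: 1.
Total tree length = 7.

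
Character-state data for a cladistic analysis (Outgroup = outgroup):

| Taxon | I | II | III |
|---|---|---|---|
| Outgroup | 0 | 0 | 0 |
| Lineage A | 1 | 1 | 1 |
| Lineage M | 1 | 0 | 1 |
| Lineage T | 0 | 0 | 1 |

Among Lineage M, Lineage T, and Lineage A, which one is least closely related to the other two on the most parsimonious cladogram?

Lineage T

The outgroup has state '0' for every character, so '1' is the derived state throughout.
Only Lineage A and Lineage M show the derived state '1' for I, supporting them as a clade.
II (derived state '1') is unique to Lineage A (autapomorphy; uninformative for grouping).
All ingroup taxa share the derived state '1' for III; it defines the ingroup but does not resolve relationships within it.
Most parsimonious ingroup topology: ((Lineage A,Lineage M),Lineage T).
Lineage A and Lineage M share a more recent common ancestor with each other than either does with Lineage T, so Lineage T is the least closely related of the three.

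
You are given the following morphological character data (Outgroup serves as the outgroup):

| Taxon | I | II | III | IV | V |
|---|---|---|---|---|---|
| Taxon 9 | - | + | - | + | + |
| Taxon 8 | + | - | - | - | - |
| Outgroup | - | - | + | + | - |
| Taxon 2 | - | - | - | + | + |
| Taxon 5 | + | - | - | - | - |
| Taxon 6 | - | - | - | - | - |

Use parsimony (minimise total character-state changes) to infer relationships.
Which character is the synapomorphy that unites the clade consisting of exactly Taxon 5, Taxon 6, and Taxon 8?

IV

Character polarity is set by the outgroup: the derived state is whichever differs from the outgroup's state, so for III, IV the derived state is '-', and for the remaining characters it is '+'.
I: derived state '+' in Taxon 5 and Taxon 8 only — synapomorphy for {Taxon 5, Taxon 8}.
II (derived state '+') is unique to Taxon 9 (autapomorphy; uninformative for grouping).
All ingroup taxa share the derived state '-' for III; it defines the ingroup but does not resolve relationships within it.
IV (derived state '-') is shared by Taxon 5, Taxon 6, and Taxon 8 — a synapomorphy uniting that clade.
V: derived state '+' in Taxon 2 and Taxon 9 only — synapomorphy for {Taxon 2, Taxon 9}.
Most parsimonious ingroup topology: (((Taxon 8,Taxon 5),Taxon 6),(Taxon 2,Taxon 9)).
The clade {Taxon 5, Taxon 6, Taxon 8} is supported by IV: its derived state '-' occurs in exactly those taxa and in no other taxon (including the outgroup).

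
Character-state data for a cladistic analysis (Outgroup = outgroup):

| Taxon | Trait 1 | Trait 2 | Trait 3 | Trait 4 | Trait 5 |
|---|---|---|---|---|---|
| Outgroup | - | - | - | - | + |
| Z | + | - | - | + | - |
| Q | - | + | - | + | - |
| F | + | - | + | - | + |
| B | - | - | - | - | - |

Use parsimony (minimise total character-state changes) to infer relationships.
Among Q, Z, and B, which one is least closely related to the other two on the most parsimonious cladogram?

Character polarity is set by the outgroup: the derived state is whichever differs from the outgroup's state, so for Trait 5 the derived state is '-', and for the remaining characters it is '+'.
Trait 1 (state '+') occurs in F and Z but conflicts with the nesting implied by the other characters — most parsimoniously interpreted as homoplasy.
Trait 2 (derived state '+') is unique to Q (autapomorphy; uninformative for grouping).
Trait 3: derived state '+' in F only — an autapomorphy, so it tells us nothing about relationships among taxa.
Trait 4 (derived state '+') is shared by Q and Z — a synapomorphy uniting that clade.
Trait 5: derived state '-' in B, Q, and Z only — synapomorphy for {B, Q, Z}.
Most parsimonious ingroup topology: (((Z,Q),B),F).
Q and Z share a more recent common ancestor with each other than either does with B, so B is the least closely related of the three.

B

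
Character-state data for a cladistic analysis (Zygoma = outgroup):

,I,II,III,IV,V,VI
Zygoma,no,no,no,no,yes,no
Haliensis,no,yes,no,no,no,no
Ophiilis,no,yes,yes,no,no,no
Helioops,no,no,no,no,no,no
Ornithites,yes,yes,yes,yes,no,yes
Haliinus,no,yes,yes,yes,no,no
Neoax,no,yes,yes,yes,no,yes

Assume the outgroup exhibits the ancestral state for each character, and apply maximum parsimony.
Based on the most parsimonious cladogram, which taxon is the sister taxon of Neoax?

Character polarity is set by the outgroup: the derived state is whichever differs from the outgroup's state, so for V the derived state is 'no', and for the remaining characters it is 'yes'.
I (derived state 'yes') is unique to Ornithites (autapomorphy; uninformative for grouping).
Only Haliensis, Haliinus, Neoax, Ophiilis, and Ornithites show the derived state 'yes' for II, supporting them as a clade.
III: derived state 'yes' in Haliinus, Neoax, Ophiilis, and Ornithites only — synapomorphy for {Haliinus, Neoax, Ophiilis, Ornithites}.
IV: derived state 'yes' in Haliinus, Neoax, and Ornithites only — synapomorphy for {Haliinus, Neoax, Ornithites}.
V (derived state 'no') is shared by all ingroup taxa — unites the whole ingroup.
VI: derived state 'yes' in Neoax and Ornithites only — synapomorphy for {Neoax, Ornithites}.
Most parsimonious ingroup topology: ((Haliensis,(Ophiilis,((Ornithites,Neoax),Haliinus))),Helioops).
Neoax and Ornithites form a cherry on this tree, so they are sister taxa.

Ornithites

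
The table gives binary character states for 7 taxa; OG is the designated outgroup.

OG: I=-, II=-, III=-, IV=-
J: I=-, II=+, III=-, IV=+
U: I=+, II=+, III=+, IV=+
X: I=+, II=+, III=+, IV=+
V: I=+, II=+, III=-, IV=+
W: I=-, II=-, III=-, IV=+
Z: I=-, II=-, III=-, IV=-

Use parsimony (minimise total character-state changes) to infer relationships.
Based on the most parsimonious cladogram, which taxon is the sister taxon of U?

The outgroup has state '-' for every character, so '+' is the derived state throughout.
I (derived state '+') is shared by U, V, and X — a synapomorphy uniting that clade.
II (derived state '+') is shared by J, U, V, and X — a synapomorphy uniting that clade.
III: derived state '+' in U and X only — synapomorphy for {U, X}.
IV (derived state '+') is shared by J, U, V, W, and X — a synapomorphy uniting that clade.
Most parsimonious ingroup topology: (((J,((U,X),V)),W),Z).
U and X form a cherry on this tree, so they are sister taxa.

X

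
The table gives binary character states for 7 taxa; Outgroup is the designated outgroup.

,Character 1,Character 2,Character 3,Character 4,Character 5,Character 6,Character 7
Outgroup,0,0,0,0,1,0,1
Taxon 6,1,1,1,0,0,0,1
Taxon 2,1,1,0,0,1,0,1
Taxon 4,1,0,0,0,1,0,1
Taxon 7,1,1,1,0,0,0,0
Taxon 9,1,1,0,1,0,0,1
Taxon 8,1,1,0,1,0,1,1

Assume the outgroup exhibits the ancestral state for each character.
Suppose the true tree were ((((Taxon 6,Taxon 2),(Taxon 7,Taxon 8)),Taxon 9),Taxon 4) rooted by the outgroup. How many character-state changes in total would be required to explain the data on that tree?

10

Map each character onto ((((Taxon 6,Taxon 2),(Taxon 7,Taxon 8)),Taxon 9),Taxon 4) (rooted by Outgroup) and count the minimum state changes it requires (Fitch parsimony):
Character 1: 1; Character 2: 1; Character 3: 2; Character 4: 2; Character 5: 2; Character 6: 1; Character 7: 1.
Total tree length = 10.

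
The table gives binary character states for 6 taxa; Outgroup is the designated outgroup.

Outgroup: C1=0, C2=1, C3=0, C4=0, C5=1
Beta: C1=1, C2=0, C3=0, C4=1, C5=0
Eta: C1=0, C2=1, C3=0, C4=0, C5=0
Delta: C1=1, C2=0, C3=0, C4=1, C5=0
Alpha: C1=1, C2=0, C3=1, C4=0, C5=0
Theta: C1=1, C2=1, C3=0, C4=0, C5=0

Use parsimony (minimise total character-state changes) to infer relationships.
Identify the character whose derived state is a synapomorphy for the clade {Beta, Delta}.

C4

Character polarity is set by the outgroup: the derived state is whichever differs from the outgroup's state, so for C2, C5 the derived state is '0', and for the remaining characters it is '1'.
C1: derived state '1' in Alpha, Beta, Delta, and Theta only — synapomorphy for {Alpha, Beta, Delta, Theta}.
C2 (derived state '0') is shared by Alpha, Beta, and Delta — a synapomorphy uniting that clade.
C3 (derived state '1') is unique to Alpha (autapomorphy; uninformative for grouping).
Only Beta and Delta show the derived state '1' for C4, supporting them as a clade.
All ingroup taxa share the derived state '0' for C5; it defines the ingroup but does not resolve relationships within it.
Most parsimonious ingroup topology: ((((Beta,Delta),Alpha),Theta),Eta).
The clade {Beta, Delta} is supported by C4: its derived state '1' occurs in exactly those taxa and in no other taxon (including the outgroup).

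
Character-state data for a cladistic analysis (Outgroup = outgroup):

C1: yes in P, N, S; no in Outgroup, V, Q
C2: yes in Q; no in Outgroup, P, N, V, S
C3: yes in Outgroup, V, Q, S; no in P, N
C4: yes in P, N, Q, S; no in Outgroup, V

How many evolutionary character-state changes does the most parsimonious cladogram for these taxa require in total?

Character polarity is set by the outgroup: the derived state is whichever differs from the outgroup's state, so for C3 the derived state is 'no', and for the remaining characters it is 'yes'.
Only N, P, and S show the derived state 'yes' for C1, supporting them as a clade.
C2 (derived state 'yes') is unique to Q (autapomorphy; uninformative for grouping).
C3 (derived state 'no') is shared by N and P — a synapomorphy uniting that clade.
C4: derived state 'yes' in N, P, Q, and S only — synapomorphy for {N, P, Q, S}.
Most parsimonious ingroup topology: ((((P,N),S),Q),V).
Changes per character on this tree: C1: 1; C2: 1; C3: 1; C4: 1.
Total = 4.

4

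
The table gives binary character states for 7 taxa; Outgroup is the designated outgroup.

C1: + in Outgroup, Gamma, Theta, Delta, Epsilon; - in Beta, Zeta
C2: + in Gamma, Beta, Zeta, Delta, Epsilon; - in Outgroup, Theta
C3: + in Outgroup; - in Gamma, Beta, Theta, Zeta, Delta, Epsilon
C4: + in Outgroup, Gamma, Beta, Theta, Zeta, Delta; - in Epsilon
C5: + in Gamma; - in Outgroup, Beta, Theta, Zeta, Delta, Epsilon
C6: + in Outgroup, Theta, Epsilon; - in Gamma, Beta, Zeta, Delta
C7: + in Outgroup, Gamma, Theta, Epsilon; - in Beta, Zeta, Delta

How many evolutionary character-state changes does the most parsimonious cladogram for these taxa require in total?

Character polarity is set by the outgroup: the derived state is whichever differs from the outgroup's state, so for C1, C3, C4, C6, C7 the derived state is '-', and for the remaining characters it is '+'.
Only Beta and Zeta show the derived state '-' for C1, supporting them as a clade.
C2: derived state '+' in Beta, Delta, Epsilon, Gamma, and Zeta only — synapomorphy for {Beta, Delta, Epsilon, Gamma, Zeta}.
All ingroup taxa share the derived state '-' for C3; it defines the ingroup but does not resolve relationships within it.
C4 (derived state '-') is unique to Epsilon (autapomorphy; uninformative for grouping).
C5 (derived state '+') is unique to Gamma (autapomorphy; uninformative for grouping).
C6 (derived state '-') is shared by Beta, Delta, Gamma, and Zeta — a synapomorphy uniting that clade.
Only Beta, Delta, and Zeta show the derived state '-' for C7, supporting them as a clade.
Most parsimonious ingroup topology: (Theta,((((Beta,Zeta),Delta),Gamma),Epsilon)).
Changes per character on this tree: C1: 1; C2: 1; C3: 1; C4: 1; C5: 1; C6: 1; C7: 1.
Total = 7.

7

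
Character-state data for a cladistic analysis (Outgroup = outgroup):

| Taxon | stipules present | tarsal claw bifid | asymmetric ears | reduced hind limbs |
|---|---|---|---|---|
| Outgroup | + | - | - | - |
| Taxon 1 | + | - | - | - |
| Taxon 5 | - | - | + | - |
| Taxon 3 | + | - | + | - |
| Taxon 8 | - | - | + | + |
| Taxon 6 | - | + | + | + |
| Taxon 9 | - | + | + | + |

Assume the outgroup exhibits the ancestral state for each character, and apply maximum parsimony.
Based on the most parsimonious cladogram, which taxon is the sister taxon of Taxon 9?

Character polarity is set by the outgroup: the derived state is whichever differs from the outgroup's state, so for stipules present the derived state is '-', and for the remaining characters it is '+'.
stipules present: derived state '-' in Taxon 5, Taxon 6, Taxon 8, and Taxon 9 only — synapomorphy for {Taxon 5, Taxon 6, Taxon 8, Taxon 9}.
tarsal claw bifid (derived state '+') is shared by Taxon 6 and Taxon 9 — a synapomorphy uniting that clade.
asymmetric ears (derived state '+') is shared by Taxon 3, Taxon 5, Taxon 6, Taxon 8, and Taxon 9 — a synapomorphy uniting that clade.
Only Taxon 6, Taxon 8, and Taxon 9 show the derived state '+' for reduced hind limbs, supporting them as a clade.
Most parsimonious ingroup topology: (Taxon 1,((Taxon 5,(Taxon 8,(Taxon 6,Taxon 9))),Taxon 3)).
Taxon 9 and Taxon 6 form a cherry on this tree, so they are sister taxa.

Taxon 6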